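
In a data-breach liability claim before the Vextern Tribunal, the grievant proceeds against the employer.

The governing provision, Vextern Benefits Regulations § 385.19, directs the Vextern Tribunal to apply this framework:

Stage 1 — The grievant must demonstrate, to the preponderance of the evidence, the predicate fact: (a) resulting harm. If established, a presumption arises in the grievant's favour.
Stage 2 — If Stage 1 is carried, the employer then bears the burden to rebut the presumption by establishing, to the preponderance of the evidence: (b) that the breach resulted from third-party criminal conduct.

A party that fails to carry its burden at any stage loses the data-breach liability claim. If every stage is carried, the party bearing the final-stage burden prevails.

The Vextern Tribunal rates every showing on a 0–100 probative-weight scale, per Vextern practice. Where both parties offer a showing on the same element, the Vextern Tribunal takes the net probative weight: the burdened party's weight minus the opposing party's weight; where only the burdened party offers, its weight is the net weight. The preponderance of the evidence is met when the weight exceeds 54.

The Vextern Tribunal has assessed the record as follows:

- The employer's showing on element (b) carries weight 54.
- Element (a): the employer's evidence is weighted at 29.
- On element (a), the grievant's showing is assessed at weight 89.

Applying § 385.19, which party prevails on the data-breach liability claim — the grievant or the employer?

At Stage 1 the grievant must meet the preponderance of the evidence (weight exceeds 54): on (a) the weight is 89 less the opposing 29 gives net 60, > 54, so (a) meets the standard.
  All elements met. The burden passes to the employer.
At Stage 2 the employer must meet the preponderance of the evidence (weight exceeds 54): on (b) the weight is 54, ≤ 54, so (b) does not meet the standard.
  Stage 2 not carried; the employer fails its burden.
The grievant prevails.

grievant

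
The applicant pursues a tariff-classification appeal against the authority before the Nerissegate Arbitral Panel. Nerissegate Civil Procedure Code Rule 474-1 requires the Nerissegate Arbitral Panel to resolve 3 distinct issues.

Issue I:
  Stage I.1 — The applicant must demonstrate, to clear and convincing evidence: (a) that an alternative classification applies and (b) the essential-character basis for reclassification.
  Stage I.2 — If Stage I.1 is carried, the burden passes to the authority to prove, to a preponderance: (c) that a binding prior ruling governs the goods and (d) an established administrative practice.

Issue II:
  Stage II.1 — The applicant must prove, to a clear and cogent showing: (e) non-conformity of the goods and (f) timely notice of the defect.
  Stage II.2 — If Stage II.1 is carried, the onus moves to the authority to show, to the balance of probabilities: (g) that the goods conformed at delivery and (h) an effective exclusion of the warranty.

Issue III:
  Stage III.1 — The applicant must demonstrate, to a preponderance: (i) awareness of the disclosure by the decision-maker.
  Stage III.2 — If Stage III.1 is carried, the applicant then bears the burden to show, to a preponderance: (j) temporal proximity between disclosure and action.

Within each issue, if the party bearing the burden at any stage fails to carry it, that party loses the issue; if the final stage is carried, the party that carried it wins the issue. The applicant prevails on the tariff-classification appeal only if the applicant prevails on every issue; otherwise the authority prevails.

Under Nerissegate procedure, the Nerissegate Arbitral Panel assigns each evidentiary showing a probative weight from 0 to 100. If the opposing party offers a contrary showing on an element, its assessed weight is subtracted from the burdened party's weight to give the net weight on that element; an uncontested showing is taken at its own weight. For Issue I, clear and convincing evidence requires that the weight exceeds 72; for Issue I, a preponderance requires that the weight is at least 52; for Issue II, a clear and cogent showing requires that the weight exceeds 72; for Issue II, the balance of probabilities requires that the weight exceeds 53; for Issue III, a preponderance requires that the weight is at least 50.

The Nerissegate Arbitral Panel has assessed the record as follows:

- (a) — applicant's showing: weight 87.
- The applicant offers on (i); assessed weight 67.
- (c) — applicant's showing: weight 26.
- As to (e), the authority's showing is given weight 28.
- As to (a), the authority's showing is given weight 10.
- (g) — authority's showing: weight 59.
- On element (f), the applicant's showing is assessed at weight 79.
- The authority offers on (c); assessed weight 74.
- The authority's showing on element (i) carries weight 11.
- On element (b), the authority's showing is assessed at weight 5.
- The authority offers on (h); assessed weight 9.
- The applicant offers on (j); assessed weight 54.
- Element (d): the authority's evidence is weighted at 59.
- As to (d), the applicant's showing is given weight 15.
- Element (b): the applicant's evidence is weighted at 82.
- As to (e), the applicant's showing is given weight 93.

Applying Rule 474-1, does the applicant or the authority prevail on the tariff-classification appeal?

authority

— Issue I —
At Stage I.1 the applicant must meet clear and convincing evidence (weight exceeds 72): on (a) the weight is 87 less the opposing 10 gives net 77, which does exceed 72, so (a) meets the standard; on (b) the weight is 82 less the opposing 5 gives net 77, which does exceed 72, so (b) meets the standard.
  The applicant carries Stage I.1; the authority now bears the burden.
At Stage I.2 the authority must meet a preponderance (weight is at least 52): on (c) the weight is 74 less the opposing 26 gives net 48, which does not reach 52, so (c) does not meet the standard; on (d) the weight is 59 less the opposing 15 gives net 44, < 52, so (d) does not meet the standard.
  The authority does not carry Stage I.2.
So the applicant prevails on this issue.
— Issue II —
At Stage II.1 the applicant must meet a clear and cogent showing (weight exceeds 72): on (e) the weight is 93 less the opposing 28 gives net 65, ≤ 72, so (e) does not meet the standard; on (f) the weight is 79, which does exceed 72, so (f) meets the standard.
  Not every element is met, so the applicant fails to carry Stage II.1.
The authority prevails on this issue.
— Issue III —
At Stage III.1 the applicant must meet a preponderance (weight is at least 50): on (i) the weight is 67 less the opposing 11 gives net 56, which does reach 50, so (i) meets the standard.
  All elements met. The applicant retains the burden for Stage III.2.
At Stage III.2 the applicant must meet a preponderance (weight is at least 50): on (j) the weight is 54, ≥ 50, so (j) meets the standard.
  The applicant carries the last stage.
Every stage carried; the applicant prevails on this issue.
Per-issue: Issue I → applicant; Issue II → authority; Issue III → applicant. The applicant must prevail on every issue; overall, the authority prevails.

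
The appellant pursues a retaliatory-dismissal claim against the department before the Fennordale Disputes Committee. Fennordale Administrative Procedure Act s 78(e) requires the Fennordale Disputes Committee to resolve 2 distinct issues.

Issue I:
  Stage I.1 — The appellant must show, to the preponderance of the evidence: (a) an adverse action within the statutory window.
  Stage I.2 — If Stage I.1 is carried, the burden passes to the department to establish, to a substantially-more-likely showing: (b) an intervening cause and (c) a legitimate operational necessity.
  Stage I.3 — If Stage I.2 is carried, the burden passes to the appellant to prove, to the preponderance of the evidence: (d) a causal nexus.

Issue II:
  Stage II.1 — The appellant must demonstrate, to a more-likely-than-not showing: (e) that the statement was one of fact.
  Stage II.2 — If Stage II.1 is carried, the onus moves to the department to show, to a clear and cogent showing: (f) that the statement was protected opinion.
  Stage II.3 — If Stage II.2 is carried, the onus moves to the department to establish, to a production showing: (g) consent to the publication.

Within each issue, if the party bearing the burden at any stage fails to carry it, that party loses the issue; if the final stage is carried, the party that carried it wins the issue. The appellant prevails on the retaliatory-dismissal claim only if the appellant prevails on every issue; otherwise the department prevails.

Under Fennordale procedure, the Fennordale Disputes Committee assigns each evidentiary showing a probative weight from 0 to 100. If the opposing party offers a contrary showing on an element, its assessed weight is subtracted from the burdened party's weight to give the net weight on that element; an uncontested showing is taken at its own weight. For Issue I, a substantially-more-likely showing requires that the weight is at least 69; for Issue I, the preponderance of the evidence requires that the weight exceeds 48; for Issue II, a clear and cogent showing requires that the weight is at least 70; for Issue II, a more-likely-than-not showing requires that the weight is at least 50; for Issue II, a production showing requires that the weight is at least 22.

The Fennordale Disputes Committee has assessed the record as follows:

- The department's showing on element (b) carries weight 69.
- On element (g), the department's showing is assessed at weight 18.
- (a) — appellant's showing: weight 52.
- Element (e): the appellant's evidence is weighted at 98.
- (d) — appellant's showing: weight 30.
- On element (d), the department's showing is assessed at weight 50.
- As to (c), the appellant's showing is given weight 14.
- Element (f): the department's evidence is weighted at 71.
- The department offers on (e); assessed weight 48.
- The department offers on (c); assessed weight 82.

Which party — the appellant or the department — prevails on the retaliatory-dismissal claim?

appellant

— Issue I —
Stage I.1 — burden on appellant; standard: the preponderance of the evidence (weight exceeds 48).
    (a): 52 > 48 [met]
  Stage I.1 is satisfied; the onus moves to the department.
Stage I.2 — burden on department; standard: a substantially-more-likely showing (weight is at least 69).
    (b): 69 ≥ 69 [met]
    (c): 82 − 14 = 68 < 69 [not met]
  The department does not carry Stage I.2.
The analysis ends at Stage I.2; the appellant prevails on this issue.
— Issue II —
Stage II.1 — burden on appellant; standard: a more-likely-than-not showing (weight is at least 50).
    (e): 98 − 48 = 50 ≥ 50 [met]
  The appellant carries Stage II.1; the department now bears the burden.
Stage II.2 — burden on department; standard: a clear and cogent showing (weight is at least 70).
    (f): 71 ≥ 70 [met]
  All elements met. The department retains the burden for Stage II.3.
Stage II.3 — burden on department; standard: a production showing (weight is at least 22).
    (g): 18 < 22 [not met]
  Not every element is met, so the department fails to carry Stage II.3.
The appellant prevails on this issue.
Per-issue: Issue I → appellant; Issue II → appellant. The appellant must prevail on every issue; overall, the appellant prevails.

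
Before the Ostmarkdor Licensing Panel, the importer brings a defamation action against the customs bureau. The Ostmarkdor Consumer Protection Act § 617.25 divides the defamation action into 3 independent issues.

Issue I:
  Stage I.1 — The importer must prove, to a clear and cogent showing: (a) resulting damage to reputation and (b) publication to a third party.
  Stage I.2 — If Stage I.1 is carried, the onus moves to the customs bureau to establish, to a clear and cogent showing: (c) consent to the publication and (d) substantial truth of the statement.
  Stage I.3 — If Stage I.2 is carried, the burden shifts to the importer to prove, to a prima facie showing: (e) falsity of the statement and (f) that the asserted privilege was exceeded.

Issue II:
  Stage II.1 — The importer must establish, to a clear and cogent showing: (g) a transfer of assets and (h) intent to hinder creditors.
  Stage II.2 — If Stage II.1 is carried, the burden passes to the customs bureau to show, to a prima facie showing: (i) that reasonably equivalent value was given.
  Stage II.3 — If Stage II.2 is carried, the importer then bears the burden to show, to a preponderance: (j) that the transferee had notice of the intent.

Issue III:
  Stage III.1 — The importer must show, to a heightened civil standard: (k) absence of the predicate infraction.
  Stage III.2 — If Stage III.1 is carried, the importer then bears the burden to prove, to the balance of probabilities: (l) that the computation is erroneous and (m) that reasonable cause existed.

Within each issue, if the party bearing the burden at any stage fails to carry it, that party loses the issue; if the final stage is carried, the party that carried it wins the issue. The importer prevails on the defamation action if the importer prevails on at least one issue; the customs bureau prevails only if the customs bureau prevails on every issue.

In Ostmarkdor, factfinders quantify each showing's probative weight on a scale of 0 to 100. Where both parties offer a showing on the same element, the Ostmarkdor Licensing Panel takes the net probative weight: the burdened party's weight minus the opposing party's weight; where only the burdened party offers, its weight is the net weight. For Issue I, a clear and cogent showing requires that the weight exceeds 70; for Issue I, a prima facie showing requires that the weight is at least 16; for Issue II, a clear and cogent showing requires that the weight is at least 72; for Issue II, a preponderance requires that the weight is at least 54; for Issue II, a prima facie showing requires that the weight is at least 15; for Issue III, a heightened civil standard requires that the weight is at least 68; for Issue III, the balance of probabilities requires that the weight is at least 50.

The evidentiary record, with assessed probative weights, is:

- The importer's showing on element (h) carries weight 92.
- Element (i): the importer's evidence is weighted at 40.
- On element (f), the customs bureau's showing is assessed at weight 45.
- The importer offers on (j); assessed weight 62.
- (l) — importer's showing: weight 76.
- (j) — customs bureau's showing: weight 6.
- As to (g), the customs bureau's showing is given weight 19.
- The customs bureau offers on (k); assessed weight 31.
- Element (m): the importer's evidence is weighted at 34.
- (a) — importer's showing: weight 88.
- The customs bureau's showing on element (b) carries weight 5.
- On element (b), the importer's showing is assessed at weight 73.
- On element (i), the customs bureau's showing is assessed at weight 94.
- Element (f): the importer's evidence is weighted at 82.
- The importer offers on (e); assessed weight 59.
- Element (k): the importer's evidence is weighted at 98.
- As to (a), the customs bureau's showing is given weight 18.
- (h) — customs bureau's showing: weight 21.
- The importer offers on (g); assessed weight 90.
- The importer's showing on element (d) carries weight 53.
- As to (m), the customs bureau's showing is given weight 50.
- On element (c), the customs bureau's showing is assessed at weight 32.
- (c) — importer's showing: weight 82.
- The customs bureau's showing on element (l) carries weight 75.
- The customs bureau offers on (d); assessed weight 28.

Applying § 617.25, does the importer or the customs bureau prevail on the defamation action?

— Issue I —
Stage I.1 — burden on importer; standard: a clear and cogent showing (weight exceeds 70).
    (a): 88 − 18 = 70 ≤ 70 [not met]
    (b): 73 − 5 = 68 ≤ 70 [not met]
  Stage I.1 not carried; the importer fails its burden.
The analysis ends at Stage I.1; the customs bureau prevails on this issue.
— Issue II —
Stage II.1 — burden on importer; standard: a clear and cogent showing (weight is at least 72).
    (g): 90 − 19 = 71 < 72 [not met]
    (h): 92 − 21 = 71 < 72 [not met]
  Not every element is met, so the importer fails to carry Stage II.1.
The customs bureau prevails on this issue.
— Issue III —
Stage III.1 (importer, a heightened civil standard, weight is at least 68): (k) net 98−31=67 < 68 — fails.
  Stage III.1 not carried; the importer fails its burden.
The customs bureau prevails on this issue.
Per-issue: Issue I → customs bureau; Issue II → customs bureau; Issue III → customs bureau. The importer must prevail on at least one issue; overall, the customs bureau prevails.

customs bureau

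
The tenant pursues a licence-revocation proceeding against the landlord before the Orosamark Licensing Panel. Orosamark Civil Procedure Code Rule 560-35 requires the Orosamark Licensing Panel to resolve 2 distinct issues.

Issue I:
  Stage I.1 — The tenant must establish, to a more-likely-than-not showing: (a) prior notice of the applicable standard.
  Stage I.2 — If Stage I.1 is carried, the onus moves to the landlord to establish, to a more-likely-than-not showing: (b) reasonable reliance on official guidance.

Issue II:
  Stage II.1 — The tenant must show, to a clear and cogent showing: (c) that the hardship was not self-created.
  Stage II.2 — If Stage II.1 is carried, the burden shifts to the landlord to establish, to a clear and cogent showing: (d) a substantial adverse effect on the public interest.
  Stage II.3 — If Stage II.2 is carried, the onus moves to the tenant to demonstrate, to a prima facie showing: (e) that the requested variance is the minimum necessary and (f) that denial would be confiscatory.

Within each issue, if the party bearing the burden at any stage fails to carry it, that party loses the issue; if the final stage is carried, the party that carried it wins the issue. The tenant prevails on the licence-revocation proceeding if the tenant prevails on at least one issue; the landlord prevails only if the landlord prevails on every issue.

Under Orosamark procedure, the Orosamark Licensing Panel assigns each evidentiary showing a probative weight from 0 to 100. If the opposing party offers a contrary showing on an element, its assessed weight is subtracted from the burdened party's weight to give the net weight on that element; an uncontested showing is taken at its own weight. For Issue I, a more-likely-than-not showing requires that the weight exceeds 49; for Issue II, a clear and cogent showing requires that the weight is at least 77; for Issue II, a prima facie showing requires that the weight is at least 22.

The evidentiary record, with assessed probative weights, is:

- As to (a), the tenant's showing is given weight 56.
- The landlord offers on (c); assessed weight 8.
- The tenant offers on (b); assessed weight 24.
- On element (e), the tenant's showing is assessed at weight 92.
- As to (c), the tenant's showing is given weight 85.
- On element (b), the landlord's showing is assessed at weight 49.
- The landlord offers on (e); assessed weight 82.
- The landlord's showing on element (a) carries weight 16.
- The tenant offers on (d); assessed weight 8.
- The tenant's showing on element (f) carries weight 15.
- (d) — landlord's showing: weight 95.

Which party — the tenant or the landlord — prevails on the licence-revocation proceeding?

landlord

— Issue I —
Stage I.1 — burden on tenant; standard: a more-likely-than-not showing (weight exceeds 49).
    (a): 56 − 16 = 40 ≤ 49 [not met]
  The tenant does not carry Stage I.1.
The landlord prevails on this issue.
— Issue II —
Stage II.1 — burden on tenant; standard: a clear and cogent showing (weight is at least 77).
    (c): 85 − 8 = 77 ≥ 77 [met]
  Stage II.1 is satisfied; the onus moves to the landlord.
Stage II.2 — burden on landlord; standard: a clear and cogent showing (weight is at least 77).
    (d): 95 − 8 = 87 ≥ 77 [met]
  Stage II.2 is satisfied; the onus moves to the tenant.
Stage II.3 — burden on tenant; standard: a prima facie showing (weight is at least 22).
    (e): 92 − 82 = 10 < 22 [not met]
    (f): 15 < 22 [not met]
  Stage II.3 not carried; the tenant fails its burden.
So the landlord prevails on this issue.
Per-issue: Issue I → landlord; Issue II → landlord. The tenant must prevail on at least one issue; overall, the landlord prevails.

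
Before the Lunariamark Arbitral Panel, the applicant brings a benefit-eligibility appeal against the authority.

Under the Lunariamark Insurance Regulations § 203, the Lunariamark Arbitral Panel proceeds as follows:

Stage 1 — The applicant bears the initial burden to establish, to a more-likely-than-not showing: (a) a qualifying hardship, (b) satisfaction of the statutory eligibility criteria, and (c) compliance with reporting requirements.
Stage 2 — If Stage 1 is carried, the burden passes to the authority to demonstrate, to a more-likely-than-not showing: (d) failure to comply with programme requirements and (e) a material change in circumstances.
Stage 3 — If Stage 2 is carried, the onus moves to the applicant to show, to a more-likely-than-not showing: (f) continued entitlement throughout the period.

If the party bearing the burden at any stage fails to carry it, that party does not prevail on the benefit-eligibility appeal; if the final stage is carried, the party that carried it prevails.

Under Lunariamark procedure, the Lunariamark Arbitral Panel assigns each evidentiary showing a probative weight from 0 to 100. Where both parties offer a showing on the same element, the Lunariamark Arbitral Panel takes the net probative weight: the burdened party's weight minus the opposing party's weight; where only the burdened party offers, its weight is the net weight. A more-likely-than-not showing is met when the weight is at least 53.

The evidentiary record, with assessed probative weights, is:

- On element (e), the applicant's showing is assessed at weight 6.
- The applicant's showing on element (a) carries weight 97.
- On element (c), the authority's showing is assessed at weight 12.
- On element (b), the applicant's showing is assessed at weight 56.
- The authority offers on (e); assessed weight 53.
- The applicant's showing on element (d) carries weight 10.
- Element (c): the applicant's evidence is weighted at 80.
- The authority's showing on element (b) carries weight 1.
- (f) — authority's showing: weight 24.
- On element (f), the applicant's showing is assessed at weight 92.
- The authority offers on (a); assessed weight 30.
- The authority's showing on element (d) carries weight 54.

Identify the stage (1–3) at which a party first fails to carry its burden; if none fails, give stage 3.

stage 2

Stage 1 (applicant, a more-likely-than-not showing, weight is at least 53): (a) net 97−30=67 ≥ 53 — meets; (b) net 56−1=55 ≥ 53 — meets; (c) net 80−12=68 ≥ 53 — meets.
  Stage 1 carried; the burden shifts to the authority.
Stage 2 (authority, a more-likely-than-not showing, weight is at least 53): (d) net 54−10=44 < 53 — fails; (e) net 53−6=47 < 53 — fails.
  Stage 2 not carried; the authority fails its burden.
The applicant prevails.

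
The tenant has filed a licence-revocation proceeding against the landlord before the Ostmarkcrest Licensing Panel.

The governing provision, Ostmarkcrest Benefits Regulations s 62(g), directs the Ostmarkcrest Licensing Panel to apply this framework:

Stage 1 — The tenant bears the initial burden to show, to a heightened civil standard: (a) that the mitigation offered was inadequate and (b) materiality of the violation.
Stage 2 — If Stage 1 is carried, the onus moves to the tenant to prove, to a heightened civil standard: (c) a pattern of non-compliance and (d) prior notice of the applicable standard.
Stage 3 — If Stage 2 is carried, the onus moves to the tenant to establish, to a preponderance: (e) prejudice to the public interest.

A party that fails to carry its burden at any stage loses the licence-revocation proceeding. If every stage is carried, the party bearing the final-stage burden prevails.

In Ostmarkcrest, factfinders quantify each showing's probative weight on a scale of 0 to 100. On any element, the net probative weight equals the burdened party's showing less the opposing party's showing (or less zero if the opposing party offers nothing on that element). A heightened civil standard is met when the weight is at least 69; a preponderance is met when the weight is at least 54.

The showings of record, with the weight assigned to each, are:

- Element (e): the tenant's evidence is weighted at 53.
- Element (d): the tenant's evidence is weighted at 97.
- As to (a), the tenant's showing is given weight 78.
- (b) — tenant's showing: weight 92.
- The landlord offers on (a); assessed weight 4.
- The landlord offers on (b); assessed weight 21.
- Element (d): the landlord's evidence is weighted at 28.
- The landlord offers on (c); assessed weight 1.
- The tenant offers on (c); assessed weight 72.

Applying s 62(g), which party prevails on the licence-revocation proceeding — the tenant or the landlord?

landlord

Stage 1 (tenant, a heightened civil standard, weight is at least 69): (a) net 78−4=74 ≥ 69 — meets; (b) net 92−21=71 ≥ 69 — meets.
  Stage 1 is satisfied; the tenant continues to bear the burden.
Stage 2 (tenant, a heightened civil standard, weight is at least 69): (c) net 72−1=71 ≥ 69 — meets; (d) net 97−28=69 ≥ 69 — meets.
  All elements met. The tenant retains the burden for Stage 3.
Stage 3 (tenant, a preponderance, weight is at least 54): (e) 53 < 54 — fails.
  Not every element is met, so the tenant fails to carry Stage 3.
The landlord prevails.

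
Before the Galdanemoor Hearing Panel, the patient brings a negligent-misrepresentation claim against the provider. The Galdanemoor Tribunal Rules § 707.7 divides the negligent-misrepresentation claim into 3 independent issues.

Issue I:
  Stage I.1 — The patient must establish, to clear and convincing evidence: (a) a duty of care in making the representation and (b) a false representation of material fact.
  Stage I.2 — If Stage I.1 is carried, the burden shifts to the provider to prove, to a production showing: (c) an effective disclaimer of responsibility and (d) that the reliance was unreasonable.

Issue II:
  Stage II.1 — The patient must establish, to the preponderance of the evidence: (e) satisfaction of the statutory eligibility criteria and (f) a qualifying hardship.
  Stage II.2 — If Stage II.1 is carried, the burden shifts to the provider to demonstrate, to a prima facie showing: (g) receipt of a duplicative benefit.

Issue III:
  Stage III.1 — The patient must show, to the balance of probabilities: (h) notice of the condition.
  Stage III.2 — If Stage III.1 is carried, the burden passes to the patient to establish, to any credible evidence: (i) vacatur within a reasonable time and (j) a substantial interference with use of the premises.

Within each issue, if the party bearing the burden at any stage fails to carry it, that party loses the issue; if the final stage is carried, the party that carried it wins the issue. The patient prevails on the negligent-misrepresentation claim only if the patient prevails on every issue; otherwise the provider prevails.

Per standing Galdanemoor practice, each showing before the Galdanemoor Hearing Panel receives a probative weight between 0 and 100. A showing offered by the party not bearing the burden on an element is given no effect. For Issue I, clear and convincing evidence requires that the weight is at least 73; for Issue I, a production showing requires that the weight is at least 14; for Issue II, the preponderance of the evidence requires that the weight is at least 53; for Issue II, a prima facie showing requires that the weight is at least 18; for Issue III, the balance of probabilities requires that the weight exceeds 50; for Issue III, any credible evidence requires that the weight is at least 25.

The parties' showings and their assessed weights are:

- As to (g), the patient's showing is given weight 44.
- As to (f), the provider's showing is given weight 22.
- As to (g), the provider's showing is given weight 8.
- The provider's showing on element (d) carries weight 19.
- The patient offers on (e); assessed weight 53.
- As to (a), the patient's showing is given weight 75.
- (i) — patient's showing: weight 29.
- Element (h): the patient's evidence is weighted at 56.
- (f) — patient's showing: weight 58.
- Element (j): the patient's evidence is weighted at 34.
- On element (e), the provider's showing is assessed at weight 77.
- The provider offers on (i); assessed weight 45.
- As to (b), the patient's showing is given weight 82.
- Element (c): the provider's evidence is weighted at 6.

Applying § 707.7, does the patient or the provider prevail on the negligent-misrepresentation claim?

— Issue I —
At Stage I.1 the patient must meet clear and convincing evidence (weight is at least 73): on (a) the weight is 75, which does reach 73, so (a) meets the standard; on (b) the weight is 82, ≥ 73, so (b) meets the standard.
  Stage I.1 is satisfied; the onus moves to the provider.
At Stage I.2 the provider must meet a production showing (weight is at least 14): on (c) the weight is 6, which does not reach 14, so (c) does not meet the standard; on (d) the weight is 19, which does reach 14, so (d) meets the standard.
  Not every element is met, so the provider fails to carry Stage I.2.
The patient prevails on this issue.
— Issue II —
At Stage II.1 the patient must meet the preponderance of the evidence (weight is at least 53): on (e) the weight is 53 (the provider's 77 is given no effect), which does reach 53, so (e) meets the standard; on (f) the weight is 58 (the provider's 22 is given no effect), which does reach 53, so (f) meets the standard.
  The patient carries Stage II.1; the provider now bears the burden.
At Stage II.2 the provider must meet a prima facie showing (weight is at least 18): on (g) the weight is 8 (the patient's 44 is given no effect), which does not reach 18, so (g) does not meet the standard.
  Stage II.2 not carried; the provider fails its burden.
So the patient prevails on this issue.
— Issue III —
Stage III.1 — burden on patient; standard: the balance of probabilities (weight exceeds 50).
    (h): 56 > 50 [met]
  All elements met. The patient retains the burden for Stage III.2.
Stage III.2 — burden on patient; standard: any credible evidence (weight is at least 25).
    (i): 29 (provider's 45 disregarded) ≥ 25 [met]
    (j): 34 ≥ 25 [met]
  All elements met at the final stage.
With every stage satisfied, the patient prevails on this issue.
Per-issue: Issue I → patient; Issue II → patient; Issue III → patient. The patient must prevail on every issue; overall, the patient prevails.

patient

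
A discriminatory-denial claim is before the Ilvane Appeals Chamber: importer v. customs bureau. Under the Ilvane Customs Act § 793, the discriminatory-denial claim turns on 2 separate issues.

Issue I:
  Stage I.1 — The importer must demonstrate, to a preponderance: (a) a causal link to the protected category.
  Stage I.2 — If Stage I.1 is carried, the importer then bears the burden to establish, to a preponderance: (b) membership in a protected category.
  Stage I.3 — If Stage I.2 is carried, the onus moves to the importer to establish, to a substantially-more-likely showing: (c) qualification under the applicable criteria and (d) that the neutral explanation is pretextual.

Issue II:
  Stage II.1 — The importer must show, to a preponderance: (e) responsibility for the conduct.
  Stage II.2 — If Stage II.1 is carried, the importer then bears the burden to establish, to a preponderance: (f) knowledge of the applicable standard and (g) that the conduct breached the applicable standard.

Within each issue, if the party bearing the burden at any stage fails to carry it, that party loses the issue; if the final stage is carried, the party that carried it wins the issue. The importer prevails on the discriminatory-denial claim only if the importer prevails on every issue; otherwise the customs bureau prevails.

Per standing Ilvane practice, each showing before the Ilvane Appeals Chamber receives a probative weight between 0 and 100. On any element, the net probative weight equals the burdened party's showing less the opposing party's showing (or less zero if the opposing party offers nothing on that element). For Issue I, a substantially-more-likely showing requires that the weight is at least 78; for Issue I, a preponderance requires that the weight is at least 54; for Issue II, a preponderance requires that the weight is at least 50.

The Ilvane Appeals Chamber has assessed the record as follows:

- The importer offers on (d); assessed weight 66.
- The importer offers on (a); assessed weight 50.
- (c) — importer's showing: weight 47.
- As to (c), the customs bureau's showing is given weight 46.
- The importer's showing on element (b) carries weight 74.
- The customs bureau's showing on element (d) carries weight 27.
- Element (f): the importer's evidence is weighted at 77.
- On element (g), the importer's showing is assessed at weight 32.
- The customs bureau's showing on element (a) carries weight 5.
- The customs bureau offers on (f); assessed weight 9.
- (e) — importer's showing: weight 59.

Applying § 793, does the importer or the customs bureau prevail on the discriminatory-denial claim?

customs bureau

— Issue I —
Stage I.1 — burden on importer; standard: a preponderance (weight is at least 54).
    (a): 50 − 5 = 45 < 54 [not met]
  Not every element is met, so the importer fails to carry Stage I.1.
The customs bureau prevails on this issue.
— Issue II —
At Stage II.1 the importer must meet a preponderance (weight is at least 50): on (e) the weight is 59, which does reach 50, so (e) meets the standard.
  All elements met. The importer retains the burden for Stage II.2.
At Stage II.2 the importer must meet a preponderance (weight is at least 50): on (f) the weight is 77 less the opposing 9 gives net 68, ≥ 50, so (f) meets the standard; on (g) the weight is 32, which does not reach 50, so (g) does not meet the standard.
  The importer does not carry Stage II.2.
The customs bureau prevails on this issue.
Per-issue: Issue I → customs bureau; Issue II → customs bureau. The importer must prevail on every issue; overall, the customs bureau prevails.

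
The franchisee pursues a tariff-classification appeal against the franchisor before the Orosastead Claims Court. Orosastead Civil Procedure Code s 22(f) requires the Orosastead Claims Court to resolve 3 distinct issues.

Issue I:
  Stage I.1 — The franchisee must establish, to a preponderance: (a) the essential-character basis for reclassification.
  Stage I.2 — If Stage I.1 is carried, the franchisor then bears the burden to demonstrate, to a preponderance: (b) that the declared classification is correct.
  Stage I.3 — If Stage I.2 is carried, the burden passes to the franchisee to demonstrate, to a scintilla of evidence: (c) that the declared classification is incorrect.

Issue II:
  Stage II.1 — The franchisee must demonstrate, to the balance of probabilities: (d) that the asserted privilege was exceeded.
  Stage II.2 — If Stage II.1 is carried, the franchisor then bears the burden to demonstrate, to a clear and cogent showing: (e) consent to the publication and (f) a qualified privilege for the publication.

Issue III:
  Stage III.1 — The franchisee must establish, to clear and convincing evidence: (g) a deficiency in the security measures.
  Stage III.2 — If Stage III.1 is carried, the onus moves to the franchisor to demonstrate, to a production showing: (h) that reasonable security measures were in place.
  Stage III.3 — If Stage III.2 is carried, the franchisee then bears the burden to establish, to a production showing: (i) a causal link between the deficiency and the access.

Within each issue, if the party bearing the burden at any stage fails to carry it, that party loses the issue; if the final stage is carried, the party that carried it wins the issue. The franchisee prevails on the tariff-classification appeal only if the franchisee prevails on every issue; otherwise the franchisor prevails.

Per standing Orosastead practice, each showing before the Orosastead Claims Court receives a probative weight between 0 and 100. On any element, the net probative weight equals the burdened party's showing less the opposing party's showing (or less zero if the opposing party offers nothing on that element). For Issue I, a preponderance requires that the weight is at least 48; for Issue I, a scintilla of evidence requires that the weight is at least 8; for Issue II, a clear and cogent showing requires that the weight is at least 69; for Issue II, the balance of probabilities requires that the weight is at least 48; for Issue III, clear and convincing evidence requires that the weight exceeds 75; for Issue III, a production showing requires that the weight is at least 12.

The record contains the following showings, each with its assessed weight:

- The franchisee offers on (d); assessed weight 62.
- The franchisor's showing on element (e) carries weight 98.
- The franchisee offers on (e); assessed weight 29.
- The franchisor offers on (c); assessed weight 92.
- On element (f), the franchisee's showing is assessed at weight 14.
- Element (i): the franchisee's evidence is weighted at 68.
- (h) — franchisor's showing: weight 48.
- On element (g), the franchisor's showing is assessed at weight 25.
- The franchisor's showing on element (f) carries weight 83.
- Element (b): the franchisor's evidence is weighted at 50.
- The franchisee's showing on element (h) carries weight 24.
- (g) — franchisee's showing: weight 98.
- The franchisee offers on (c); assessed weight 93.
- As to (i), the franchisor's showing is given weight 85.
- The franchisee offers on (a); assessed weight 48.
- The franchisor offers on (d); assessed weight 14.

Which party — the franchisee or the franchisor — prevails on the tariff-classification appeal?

— Issue I —
At Stage I.1 the franchisee must meet a preponderance (weight is at least 48): on (a) the weight is 48, which does reach 48, so (a) meets the standard.
  Stage I.1 carried; the burden shifts to the franchisor.
At Stage I.2 the franchisor must meet a preponderance (weight is at least 48): on (b) the weight is 50, ≥ 48, so (b) meets the standard.
  Stage I.2 carried; the burden shifts to the franchisee.
At Stage I.3 the franchisee must meet a scintilla of evidence (weight is at least 8): on (c) the weight is 93 less the opposing 92 gives net 1, which does not reach 8, so (c) does not meet the standard.
  The franchisee does not carry Stage I.3.
The analysis ends at Stage I.3; the franchisor prevails on this issue.
— Issue II —
Stage II.1 — burden on franchisee; standard: the balance of probabilities (weight is at least 48).
    (d): 62 − 14 = 48 ≥ 48 [met]
  The franchisee carries Stage II.1; the franchisor now bears the burden.
Stage II.2 — burden on franchisor; standard: a clear and cogent showing (weight is at least 69).
    (e): 98 − 29 = 69 ≥ 69 [met]
    (f): 83 − 14 = 69 ≥ 69 [met]
  Stage II.2 carried; the final stage is satisfied.
With every stage satisfied, the franchisor prevails on this issue.
— Issue III —
Stage III.1 (franchisee, clear and convincing evidence, weight exceeds 75): (g) net 98−25=73 ≤ 75 — fails.
  Not every element is met, so the franchisee fails to carry Stage III.1.
The franchisor prevails on this issue.
Per-issue: Issue I → franchisor; Issue II → franchisor; Issue III → franchisor. The franchisee must prevail on every issue; overall, the franchisor prevails.

franchisor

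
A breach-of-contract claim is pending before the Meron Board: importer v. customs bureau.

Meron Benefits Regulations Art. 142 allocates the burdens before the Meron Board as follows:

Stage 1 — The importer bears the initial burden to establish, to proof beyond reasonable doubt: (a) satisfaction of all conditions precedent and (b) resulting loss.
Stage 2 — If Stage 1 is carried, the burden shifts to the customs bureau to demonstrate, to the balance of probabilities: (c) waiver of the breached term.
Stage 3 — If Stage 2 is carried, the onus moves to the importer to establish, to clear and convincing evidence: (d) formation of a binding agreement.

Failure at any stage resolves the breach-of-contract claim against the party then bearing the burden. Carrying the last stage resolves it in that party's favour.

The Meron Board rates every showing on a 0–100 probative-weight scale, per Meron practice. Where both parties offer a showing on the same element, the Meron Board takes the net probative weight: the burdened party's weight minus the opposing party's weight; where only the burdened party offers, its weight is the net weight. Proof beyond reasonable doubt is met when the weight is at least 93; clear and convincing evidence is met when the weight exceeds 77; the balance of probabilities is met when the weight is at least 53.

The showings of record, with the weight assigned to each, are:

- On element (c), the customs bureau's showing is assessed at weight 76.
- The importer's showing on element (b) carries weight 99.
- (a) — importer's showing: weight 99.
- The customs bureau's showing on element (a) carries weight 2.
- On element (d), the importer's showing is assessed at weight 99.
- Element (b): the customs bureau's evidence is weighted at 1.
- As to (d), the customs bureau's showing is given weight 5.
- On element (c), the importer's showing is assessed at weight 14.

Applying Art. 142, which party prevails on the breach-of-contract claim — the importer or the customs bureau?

importer

Stage 1 (importer, proof beyond reasonable doubt, weight is at least 93): (a) net 99−2=97 ≥ 93 — meets; (b) net 99−1=98 ≥ 93 — meets.
  The importer carries Stage 1; the customs bureau now bears the burden.
Stage 2 (customs bureau, the balance of probabilities, weight is at least 53): (c) net 76−14=62 ≥ 53 — meets.
  Stage 2 is satisfied; the onus moves to the importer.
Stage 3 (importer, clear and convincing evidence, weight exceeds 77): (d) net 99−5=94 > 77 — meets.
  The importer carries the last stage.
Every stage carried; the importer prevails.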